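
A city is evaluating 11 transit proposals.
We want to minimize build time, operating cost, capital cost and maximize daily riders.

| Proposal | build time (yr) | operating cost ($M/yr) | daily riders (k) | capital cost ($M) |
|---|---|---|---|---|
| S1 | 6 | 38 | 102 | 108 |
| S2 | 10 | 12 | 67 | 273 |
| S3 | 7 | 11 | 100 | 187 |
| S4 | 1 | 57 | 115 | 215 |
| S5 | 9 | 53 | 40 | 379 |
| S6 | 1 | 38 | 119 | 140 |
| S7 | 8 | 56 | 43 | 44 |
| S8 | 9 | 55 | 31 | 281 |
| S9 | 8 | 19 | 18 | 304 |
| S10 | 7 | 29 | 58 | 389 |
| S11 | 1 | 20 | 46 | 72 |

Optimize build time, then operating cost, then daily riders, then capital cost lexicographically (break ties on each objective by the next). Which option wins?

First minimize build time: best is 1, kept {S4, S6, S11}.
Then minimize operating cost: best is 20, kept {S11}.

S11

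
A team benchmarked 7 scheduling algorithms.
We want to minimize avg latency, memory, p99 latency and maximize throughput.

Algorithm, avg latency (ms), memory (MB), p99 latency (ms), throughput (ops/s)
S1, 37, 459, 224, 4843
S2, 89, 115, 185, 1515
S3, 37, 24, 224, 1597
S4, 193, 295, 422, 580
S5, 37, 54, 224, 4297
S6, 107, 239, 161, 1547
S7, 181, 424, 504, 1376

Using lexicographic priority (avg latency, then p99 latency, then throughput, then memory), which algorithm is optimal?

S1

First minimize avg latency: best is 37, kept {S1, S3, S5}.
Then minimize p99 latency: best is 224, kept {S1, S3, S5}.
Then maximize throughput: best is 4843, kept {S1}.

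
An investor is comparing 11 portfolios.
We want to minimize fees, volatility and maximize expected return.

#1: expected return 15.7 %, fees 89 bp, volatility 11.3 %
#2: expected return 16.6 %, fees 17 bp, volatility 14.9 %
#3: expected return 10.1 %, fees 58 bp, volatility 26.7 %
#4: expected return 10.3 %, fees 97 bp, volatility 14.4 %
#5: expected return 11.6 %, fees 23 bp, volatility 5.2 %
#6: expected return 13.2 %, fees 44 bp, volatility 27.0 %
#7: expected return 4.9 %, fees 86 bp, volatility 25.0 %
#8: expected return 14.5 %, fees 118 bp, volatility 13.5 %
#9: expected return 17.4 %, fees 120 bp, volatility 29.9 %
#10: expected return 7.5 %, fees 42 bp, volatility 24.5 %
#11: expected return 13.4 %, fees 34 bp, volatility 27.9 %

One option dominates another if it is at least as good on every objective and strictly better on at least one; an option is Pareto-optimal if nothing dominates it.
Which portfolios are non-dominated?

#1, #2, #5, #9

#1: not dominated.
#2: not dominated (best fees).
#3: dominated by #2 (expected return 16.6≥10.1, fees 17≤58, volatility 14.9≤26.7).
#4: dominated by #1 (expected return 15.7≥10.3, fees 89≤97, volatility 11.3≤14.4).
#5: not dominated (best volatility).
#6: dominated by #2 (expected return 16.6≥13.2, fees 17≤44, volatility 14.9≤27.0).
#7: dominated by #2 (expected return 16.6≥4.9, fees 17≤86, volatility 14.9≤25.0).
#8: dominated by #1 (expected return 15.7≥14.5, fees 89≤118, volatility 11.3≤13.5).
#9: not dominated (best expected return).
#10: dominated by #2 (expected return 16.6≥7.5, fees 17≤42, volatility 14.9≤24.5).
#11: dominated by #2 (expected return 16.6≥13.4, fees 17≤34, volatility 14.9≤27.9).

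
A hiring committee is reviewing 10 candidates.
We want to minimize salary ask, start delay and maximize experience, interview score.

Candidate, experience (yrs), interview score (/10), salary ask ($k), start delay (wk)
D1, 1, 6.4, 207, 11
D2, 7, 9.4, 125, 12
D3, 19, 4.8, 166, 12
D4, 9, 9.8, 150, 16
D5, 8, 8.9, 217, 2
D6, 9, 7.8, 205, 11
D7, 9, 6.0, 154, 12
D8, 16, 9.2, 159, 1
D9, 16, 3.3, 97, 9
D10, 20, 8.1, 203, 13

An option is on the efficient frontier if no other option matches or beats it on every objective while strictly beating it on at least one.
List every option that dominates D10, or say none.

none

D1: worse on experience (1 vs 20).
D2: worse on experience (7 vs 20).
D3: worse on experience (19 vs 20).
D4: worse on experience (9 vs 20).
D5: worse on experience (8 vs 20).
D6: worse on experience (9 vs 20).
D7: worse on experience (9 vs 20).
D8: worse on experience (16 vs 20).
D9: worse on experience (16 vs 20).
No option dominates D10.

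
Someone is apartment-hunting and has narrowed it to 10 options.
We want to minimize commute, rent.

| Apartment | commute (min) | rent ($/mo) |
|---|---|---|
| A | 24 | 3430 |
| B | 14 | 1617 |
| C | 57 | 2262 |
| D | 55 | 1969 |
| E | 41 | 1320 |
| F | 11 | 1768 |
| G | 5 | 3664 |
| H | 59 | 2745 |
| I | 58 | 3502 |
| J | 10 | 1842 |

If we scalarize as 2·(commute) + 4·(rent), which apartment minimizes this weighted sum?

A: 2·24 + 4·3430 = 13768
B: 2·14 + 4·1617 = 6496
C: 2·57 + 4·2262 = 9162
D: 2·55 + 4·1969 = 7986
E: 2·41 + 4·1320 = 5362
F: 2·11 + 4·1768 = 7094
G: 2·5 + 4·3664 = 14666
H: 2·59 + 4·2745 = 11098
I: 2·58 + 4·3502 = 14124
J: 2·10 + 4·1842 = 7388
Lowest: E at 5362.

E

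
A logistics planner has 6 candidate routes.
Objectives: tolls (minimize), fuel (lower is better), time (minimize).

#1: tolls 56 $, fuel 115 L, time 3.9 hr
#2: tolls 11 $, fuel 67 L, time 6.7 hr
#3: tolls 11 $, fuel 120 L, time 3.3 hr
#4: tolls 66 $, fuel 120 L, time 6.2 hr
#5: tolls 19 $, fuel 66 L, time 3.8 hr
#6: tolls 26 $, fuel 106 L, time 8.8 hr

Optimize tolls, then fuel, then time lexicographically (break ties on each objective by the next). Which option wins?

First minimize tolls: best is 11, kept {#2, #3}.
Then minimize fuel: best is 67, kept {#2}.

#2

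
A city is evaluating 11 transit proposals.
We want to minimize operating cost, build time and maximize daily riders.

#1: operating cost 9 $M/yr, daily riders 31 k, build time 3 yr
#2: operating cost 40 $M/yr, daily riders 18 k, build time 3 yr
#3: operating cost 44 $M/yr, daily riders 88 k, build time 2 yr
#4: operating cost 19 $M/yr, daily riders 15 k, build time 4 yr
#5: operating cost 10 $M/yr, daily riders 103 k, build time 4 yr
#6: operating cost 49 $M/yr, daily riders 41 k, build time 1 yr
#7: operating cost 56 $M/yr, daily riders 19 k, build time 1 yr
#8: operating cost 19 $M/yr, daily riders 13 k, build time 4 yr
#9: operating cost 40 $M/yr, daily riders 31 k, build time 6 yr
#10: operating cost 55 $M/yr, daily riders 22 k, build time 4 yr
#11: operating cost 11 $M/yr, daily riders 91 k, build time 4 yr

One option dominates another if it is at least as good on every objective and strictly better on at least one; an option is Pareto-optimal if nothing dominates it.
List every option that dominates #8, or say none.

#1: operating cost 9≤19, daily riders 31≥13, build time 3≤4 — dominates #8.
#4: operating cost 19≤19, daily riders 15≥13, build time 4≤4 — dominates #8.
#5: operating cost 10≤19, daily riders 103≥13, build time 4≤4 — dominates #8.
#11: operating cost 11≤19, daily riders 91≥13, build time 4≤4 — dominates #8.
Others (#2, #3, #6, #7, #9, #10) are each worse than #8 on at least one objective.

#1, #4, #5, #11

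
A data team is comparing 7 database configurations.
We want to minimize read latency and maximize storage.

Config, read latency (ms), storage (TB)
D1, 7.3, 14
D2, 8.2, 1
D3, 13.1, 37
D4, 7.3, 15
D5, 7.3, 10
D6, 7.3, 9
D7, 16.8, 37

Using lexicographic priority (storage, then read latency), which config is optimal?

D3

First maximize storage: best is 37, kept {D3, D7}.
Then minimize read latency: best is 13.1, kept {D3}.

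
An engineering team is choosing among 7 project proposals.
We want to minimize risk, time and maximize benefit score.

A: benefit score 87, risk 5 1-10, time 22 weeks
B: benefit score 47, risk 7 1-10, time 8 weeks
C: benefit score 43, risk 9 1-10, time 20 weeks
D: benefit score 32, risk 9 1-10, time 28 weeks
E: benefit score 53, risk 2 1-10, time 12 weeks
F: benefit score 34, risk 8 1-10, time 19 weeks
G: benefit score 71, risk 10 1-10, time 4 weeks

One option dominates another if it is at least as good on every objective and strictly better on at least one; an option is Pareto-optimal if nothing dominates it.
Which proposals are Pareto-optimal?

A, B, E, G

A: not dominated (best benefit score).
B: not dominated.
C: dominated by B (benefit score 47≥43, risk 7≤9, time 8≤20).
D: dominated by A (benefit score 87≥32, risk 5≤9, time 22≤28).
E: not dominated (best risk).
F: dominated by B (benefit score 47≥34, risk 7≤8, time 8≤19).
G: not dominated (best time).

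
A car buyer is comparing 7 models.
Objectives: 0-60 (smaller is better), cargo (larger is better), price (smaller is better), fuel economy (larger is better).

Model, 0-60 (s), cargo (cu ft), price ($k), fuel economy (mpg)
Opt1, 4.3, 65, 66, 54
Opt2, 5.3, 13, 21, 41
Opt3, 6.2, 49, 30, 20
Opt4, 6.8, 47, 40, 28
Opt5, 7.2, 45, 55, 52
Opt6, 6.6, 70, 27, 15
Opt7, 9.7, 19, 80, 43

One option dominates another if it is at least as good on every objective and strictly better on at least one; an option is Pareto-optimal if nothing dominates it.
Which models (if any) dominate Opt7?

Opt1: 0-60 4.3≤9.7, cargo 65≥19, price 66≤80, fuel economy 54≥43 — dominates Opt7.
Opt5: 0-60 7.2≤9.7, cargo 45≥19, price 55≤80, fuel economy 52≥43 — dominates Opt7.
Others (Opt2, Opt3, Opt4, Opt6) are each worse than Opt7 on at least one objective.

Opt1, Opt5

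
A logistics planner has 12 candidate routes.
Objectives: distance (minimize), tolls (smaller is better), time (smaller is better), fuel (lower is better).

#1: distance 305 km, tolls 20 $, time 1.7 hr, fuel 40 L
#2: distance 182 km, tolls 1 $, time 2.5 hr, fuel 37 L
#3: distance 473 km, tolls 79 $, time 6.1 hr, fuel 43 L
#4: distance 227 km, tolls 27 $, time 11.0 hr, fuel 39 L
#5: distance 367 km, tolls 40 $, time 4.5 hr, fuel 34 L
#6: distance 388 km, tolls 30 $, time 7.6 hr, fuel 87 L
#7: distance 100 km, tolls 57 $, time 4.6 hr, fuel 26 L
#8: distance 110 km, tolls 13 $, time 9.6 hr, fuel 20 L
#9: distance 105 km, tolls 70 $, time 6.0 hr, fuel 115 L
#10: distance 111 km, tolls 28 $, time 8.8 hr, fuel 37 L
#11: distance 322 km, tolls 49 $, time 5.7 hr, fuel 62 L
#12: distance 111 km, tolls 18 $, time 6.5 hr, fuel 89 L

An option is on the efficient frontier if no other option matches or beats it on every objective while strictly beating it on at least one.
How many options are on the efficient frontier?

7

#1: not dominated (best time).
#2: not dominated (best tolls).
#3: dominated by #1 (distance 305≤473, tolls 20≤79, time 1.7≤6.1, fuel 40≤43).
#4: dominated by #2 (distance 182≤227, tolls 1≤27, time 2.5≤11.0, fuel 37≤39).
#5: not dominated.
#6: dominated by #1 (distance 305≤388, tolls 20≤30, time 1.7≤7.6, fuel 40≤87).
#7: not dominated (best distance).
#8: not dominated (best fuel).
#9: dominated by #7 (distance 100≤105, tolls 57≤70, time 4.6≤6.0, fuel 26≤115).
#10: not dominated.
#11: dominated by #1 (distance 305≤322, tolls 20≤49, time 1.7≤5.7, fuel 40≤62).
#12: not dominated.
Pareto-optimal: #1, #2, #5, #7, #8, #10, #12 → 7.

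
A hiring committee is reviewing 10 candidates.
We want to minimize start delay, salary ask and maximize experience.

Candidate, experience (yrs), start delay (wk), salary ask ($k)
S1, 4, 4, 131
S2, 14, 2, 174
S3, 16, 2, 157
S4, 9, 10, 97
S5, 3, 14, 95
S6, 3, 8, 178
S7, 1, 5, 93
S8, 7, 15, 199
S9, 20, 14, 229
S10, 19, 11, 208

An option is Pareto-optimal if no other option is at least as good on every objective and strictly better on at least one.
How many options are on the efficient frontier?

7

S1: not dominated.
S2: dominated by S3 (experience 16≥14, start delay 2≤2, salary ask 157≤174).
S3: not dominated.
S4: not dominated.
S5: not dominated.
S6: dominated by S1 (experience 4≥3, start delay 4≤8, salary ask 131≤178).
S7: not dominated (best salary ask).
S8: dominated by S2 (experience 14≥7, start delay 2≤15, salary ask 174≤199).
S9: not dominated (best experience).
S10: not dominated.
Pareto-optimal: S1, S3, S4, S5, S7, S9, S10 → 7.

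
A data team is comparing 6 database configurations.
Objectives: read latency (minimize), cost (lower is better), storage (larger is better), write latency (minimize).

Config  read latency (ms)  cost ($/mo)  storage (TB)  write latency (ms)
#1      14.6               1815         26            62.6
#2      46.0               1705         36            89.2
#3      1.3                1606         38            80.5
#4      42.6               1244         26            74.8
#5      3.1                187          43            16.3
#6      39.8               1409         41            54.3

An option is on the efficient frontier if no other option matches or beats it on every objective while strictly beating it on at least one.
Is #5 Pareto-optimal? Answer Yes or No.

#1: worse on read latency (14.6 vs 3.1).
#2: worse on read latency (46.0 vs 3.1).
#3: worse on cost (1606 vs 187).
#4: worse on read latency (42.6 vs 3.1).
#6: worse on read latency (39.8 vs 3.1).
No option is at least as good as #5 on every objective and strictly better on one.

Yes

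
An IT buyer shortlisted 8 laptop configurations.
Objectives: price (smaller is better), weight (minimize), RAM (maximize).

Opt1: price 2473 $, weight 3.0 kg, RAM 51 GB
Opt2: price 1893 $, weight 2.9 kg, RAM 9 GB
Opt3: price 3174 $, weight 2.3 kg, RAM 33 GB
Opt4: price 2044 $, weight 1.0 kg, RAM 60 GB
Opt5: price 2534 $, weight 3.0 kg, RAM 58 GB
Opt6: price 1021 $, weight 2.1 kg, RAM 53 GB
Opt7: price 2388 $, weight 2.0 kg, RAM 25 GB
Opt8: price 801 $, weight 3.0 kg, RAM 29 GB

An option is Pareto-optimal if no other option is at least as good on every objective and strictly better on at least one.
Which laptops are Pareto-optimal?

Opt1: dominated by Opt4 (price 2044≤2473, weight 1.0≤3.0, RAM 60≥51).
Opt2: dominated by Opt6 (price 1021≤1893, weight 2.1≤2.9, RAM 53≥9).
Opt3: dominated by Opt4 (price 2044≤3174, weight 1.0≤2.3, RAM 60≥33).
Opt4: not dominated (best weight).
Opt5: dominated by Opt4 (price 2044≤2534, weight 1.0≤3.0, RAM 60≥58).
Opt6: not dominated.
Opt7: dominated by Opt4 (price 2044≤2388, weight 1.0≤2.0, RAM 60≥25).
Opt8: not dominated (best price).

Opt4, Opt6, Opt8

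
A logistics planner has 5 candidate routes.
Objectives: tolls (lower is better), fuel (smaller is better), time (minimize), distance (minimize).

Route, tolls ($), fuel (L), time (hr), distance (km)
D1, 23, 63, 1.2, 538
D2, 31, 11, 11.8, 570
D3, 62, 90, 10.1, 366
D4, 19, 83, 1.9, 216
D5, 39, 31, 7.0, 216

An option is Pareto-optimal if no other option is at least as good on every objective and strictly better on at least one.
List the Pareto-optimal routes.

D1, D2, D4, D5

D1: not dominated (best time).
D2: not dominated (best fuel).
D3: dominated by D4 (tolls 19≤62, fuel 83≤90, time 1.9≤10.1, distance 216≤366).
D4: not dominated (best tolls).
D5: not dominated.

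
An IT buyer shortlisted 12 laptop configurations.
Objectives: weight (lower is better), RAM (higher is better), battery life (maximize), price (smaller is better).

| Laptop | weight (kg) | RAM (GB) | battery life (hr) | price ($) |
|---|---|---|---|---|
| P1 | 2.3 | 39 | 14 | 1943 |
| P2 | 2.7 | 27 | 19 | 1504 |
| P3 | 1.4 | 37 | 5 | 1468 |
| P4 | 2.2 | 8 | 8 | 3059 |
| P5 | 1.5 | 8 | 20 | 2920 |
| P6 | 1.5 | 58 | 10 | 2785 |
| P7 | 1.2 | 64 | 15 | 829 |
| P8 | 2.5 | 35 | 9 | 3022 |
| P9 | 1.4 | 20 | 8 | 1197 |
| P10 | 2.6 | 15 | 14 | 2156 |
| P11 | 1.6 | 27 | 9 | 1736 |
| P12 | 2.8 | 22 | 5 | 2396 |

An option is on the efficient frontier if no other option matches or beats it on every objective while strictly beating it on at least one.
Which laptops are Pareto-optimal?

P1: dominated by P7 (weight 1.2≤2.3, RAM 64≥39, battery life 15≥14, price 829≤1943).
P2: not dominated.
P3: dominated by P7 (weight 1.2≤1.4, RAM 64≥37, battery life 15≥5, price 829≤1468).
P4: dominated by P5 (weight 1.5≤2.2, RAM 8≥8, battery life 20≥8, price 2920≤3059).
P5: not dominated (best battery life).
P6: dominated by P7 (weight 1.2≤1.5, RAM 64≥58, battery life 15≥10, price 829≤2785).
P7: not dominated (best weight).
P8: dominated by P1 (weight 2.3≤2.5, RAM 39≥35, battery life 14≥9, price 1943≤3022).
P9: dominated by P7 (weight 1.2≤1.4, RAM 64≥20, battery life 15≥8, price 829≤1197).
P10: dominated by P1 (weight 2.3≤2.6, RAM 39≥15, battery life 14≥14, price 1943≤2156).
P11: dominated by P7 (weight 1.2≤1.6, RAM 64≥27, battery life 15≥9, price 829≤1736).
P12: dominated by P1 (weight 2.3≤2.8, RAM 39≥22, battery life 14≥5, price 1943≤2396).

P2, P5, P7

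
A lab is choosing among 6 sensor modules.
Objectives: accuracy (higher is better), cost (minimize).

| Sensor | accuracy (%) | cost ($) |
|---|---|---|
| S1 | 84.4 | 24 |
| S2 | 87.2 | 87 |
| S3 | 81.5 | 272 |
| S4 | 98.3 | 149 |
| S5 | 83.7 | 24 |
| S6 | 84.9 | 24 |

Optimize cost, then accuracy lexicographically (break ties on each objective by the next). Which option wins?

S6

First minimize cost: best is 24, kept {S1, S5, S6}.
Then maximize accuracy: best is 84.9, kept {S6}.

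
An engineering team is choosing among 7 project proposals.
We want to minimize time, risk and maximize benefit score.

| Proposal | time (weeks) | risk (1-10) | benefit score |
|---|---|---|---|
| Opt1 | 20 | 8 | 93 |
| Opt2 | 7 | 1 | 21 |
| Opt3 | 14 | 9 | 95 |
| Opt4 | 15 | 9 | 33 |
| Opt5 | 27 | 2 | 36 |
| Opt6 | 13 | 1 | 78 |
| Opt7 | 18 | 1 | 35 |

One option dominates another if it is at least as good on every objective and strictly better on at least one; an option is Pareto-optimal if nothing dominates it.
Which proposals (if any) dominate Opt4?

Opt3, Opt6

Opt3: time 14≤15, risk 9≤9, benefit score 95≥33 — dominates Opt4.
Opt6: time 13≤15, risk 1≤9, benefit score 78≥33 — dominates Opt4.
Others (Opt1, Opt2, Opt5, Opt7) are each worse than Opt4 on at least one objective.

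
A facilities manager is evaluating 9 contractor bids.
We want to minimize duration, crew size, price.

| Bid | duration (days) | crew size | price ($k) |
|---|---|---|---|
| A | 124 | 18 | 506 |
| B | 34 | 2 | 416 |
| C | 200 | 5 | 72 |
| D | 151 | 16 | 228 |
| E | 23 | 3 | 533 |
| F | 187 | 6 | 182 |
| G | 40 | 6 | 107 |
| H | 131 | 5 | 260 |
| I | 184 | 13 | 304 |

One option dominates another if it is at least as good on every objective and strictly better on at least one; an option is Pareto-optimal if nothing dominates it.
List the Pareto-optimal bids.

A: dominated by B (duration 34≤124, crew size 2≤18, price 416≤506).
B: not dominated (best crew size).
C: not dominated (best price).
D: dominated by G (duration 40≤151, crew size 6≤16, price 107≤228).
E: not dominated (best duration).
F: dominated by G (duration 40≤187, crew size 6≤6, price 107≤182).
G: not dominated.
H: not dominated.
I: dominated by G (duration 40≤184, crew size 6≤13, price 107≤304).

B, C, E, G, H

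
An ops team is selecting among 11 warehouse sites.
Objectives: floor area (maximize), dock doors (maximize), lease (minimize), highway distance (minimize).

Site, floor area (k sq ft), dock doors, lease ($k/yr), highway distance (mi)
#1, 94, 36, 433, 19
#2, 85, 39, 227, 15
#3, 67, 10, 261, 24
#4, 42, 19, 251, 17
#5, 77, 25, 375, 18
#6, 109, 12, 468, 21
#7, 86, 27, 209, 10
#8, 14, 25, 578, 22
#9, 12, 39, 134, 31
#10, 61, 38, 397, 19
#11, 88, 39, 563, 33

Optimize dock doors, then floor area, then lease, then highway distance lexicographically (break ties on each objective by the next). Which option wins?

#11

First maximize dock doors: best is 39, kept {#2, #9, #11}.
Then maximize floor area: best is 88, kept {#11}.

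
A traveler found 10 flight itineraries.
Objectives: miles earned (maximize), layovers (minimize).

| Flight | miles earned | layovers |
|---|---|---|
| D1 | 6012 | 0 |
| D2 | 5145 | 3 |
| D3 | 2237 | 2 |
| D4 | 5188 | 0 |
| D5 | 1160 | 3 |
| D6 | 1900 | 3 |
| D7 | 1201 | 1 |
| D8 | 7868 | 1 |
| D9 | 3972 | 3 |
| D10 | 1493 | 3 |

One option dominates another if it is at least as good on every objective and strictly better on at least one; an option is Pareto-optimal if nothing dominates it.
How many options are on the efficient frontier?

2

D1: not dominated.
D2: dominated by D1 (miles earned 6012≥5145, layovers 0≤3).
D3: dominated by D1 (miles earned 6012≥2237, layovers 0≤2).
D4: dominated by D1 (miles earned 6012≥5188, layovers 0≤0).
D5: dominated by D1 (miles earned 6012≥1160, layovers 0≤3).
D6: dominated by D1 (miles earned 6012≥1900, layovers 0≤3).
D7: dominated by D1 (miles earned 6012≥1201, layovers 0≤1).
D8: not dominated (best miles earned).
D9: dominated by D1 (miles earned 6012≥3972, layovers 0≤3).
D10: dominated by D1 (miles earned 6012≥1493, layovers 0≤3).
Pareto-optimal: D1, D8 → 2.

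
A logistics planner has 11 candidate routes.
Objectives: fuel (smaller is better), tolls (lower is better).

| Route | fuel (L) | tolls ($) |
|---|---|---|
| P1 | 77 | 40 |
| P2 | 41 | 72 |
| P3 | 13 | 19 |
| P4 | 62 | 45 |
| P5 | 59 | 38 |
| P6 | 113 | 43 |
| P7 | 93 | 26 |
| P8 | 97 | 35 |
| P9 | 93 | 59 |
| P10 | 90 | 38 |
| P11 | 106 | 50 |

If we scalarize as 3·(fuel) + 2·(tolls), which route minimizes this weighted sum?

P1: 3·77 + 2·40 = 311
P2: 3·41 + 2·72 = 267
P3: 3·13 + 2·19 = 77
P4: 3·62 + 2·45 = 276
P5: 3·59 + 2·38 = 253
P6: 3·113 + 2·43 = 425
P7: 3·93 + 2·26 = 331
P8: 3·97 + 2·35 = 361
P9: 3·93 + 2·59 = 397
P10: 3·90 + 2·38 = 346
P11: 3·106 + 2·50 = 418
Lowest: P3 at 77.

P3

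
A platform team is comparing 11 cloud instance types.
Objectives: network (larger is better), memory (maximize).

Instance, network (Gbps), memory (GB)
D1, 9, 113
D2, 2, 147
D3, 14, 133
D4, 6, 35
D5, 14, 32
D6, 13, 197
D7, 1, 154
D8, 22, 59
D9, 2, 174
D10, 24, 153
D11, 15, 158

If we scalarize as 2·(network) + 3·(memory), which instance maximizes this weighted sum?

D1: 2·9 + 3·113 = 357
D2: 2·2 + 3·147 = 445
D3: 2·14 + 3·133 = 427
D4: 2·6 + 3·35 = 117
D5: 2·14 + 3·32 = 124
D6: 2·13 + 3·197 = 617
D7: 2·1 + 3·154 = 464
D8: 2·22 + 3·59 = 221
D9: 2·2 + 3·174 = 526
D10: 2·24 + 3·153 = 507
D11: 2·15 + 3·158 = 504
Highest: D6 at 617.

D6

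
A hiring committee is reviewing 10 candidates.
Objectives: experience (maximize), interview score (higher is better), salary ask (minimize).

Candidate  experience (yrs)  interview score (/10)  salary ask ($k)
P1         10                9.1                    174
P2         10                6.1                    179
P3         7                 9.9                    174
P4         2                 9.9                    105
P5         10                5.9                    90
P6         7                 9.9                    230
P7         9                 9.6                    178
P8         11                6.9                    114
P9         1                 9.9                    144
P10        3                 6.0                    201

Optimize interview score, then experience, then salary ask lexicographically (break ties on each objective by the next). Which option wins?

First maximize interview score: best is 9.9, kept {P3, P4, P6, P9}.
Then maximize experience: best is 7, kept {P3, P6}.
Then minimize salary ask: best is 174, kept {P3}.

P3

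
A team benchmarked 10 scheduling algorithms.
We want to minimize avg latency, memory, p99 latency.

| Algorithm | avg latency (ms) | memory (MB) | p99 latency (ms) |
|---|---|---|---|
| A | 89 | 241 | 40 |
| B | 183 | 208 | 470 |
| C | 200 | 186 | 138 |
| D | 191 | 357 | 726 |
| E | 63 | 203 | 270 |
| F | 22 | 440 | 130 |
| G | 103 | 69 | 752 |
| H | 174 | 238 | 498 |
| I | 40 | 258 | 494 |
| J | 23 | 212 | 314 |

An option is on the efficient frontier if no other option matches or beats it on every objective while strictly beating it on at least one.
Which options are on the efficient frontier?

A: not dominated (best p99 latency).
B: dominated by E (avg latency 63≤183, memory 203≤208, p99 latency 270≤470).
C: not dominated.
D: dominated by A (avg latency 89≤191, memory 241≤357, p99 latency 40≤726).
E: not dominated.
F: not dominated (best avg latency).
G: not dominated (best memory).
H: dominated by E (avg latency 63≤174, memory 203≤238, p99 latency 270≤498).
I: dominated by J (avg latency 23≤40, memory 212≤258, p99 latency 314≤494).
J: not dominated.

A, C, E, F, G, J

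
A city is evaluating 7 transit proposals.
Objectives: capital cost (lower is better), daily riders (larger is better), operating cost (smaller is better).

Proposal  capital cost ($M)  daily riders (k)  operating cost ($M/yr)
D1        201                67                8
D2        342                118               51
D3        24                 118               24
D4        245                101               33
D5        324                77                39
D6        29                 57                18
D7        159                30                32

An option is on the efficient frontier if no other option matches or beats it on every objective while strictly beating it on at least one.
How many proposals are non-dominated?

D1: not dominated (best operating cost).
D2: dominated by D3 (capital cost 24≤342, daily riders 118≥118, operating cost 24≤51).
D3: not dominated (best capital cost).
D4: dominated by D3 (capital cost 24≤245, daily riders 118≥101, operating cost 24≤33).
D5: dominated by D3 (capital cost 24≤324, daily riders 118≥77, operating cost 24≤39).
D6: not dominated.
D7: dominated by D3 (capital cost 24≤159, daily riders 118≥30, operating cost 24≤32).
Pareto-optimal: D1, D3, D6 → 3.

3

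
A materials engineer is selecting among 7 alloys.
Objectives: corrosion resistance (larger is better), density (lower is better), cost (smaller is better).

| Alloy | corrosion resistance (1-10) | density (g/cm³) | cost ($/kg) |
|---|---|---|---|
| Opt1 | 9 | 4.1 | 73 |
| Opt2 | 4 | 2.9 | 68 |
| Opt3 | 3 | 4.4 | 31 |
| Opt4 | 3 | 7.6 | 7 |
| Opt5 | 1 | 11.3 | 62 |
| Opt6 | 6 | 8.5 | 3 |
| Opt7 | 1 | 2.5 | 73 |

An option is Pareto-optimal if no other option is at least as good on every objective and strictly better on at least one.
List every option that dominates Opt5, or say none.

Opt3: corrosion resistance 3≥1, density 4.4≤11.3, cost 31≤62 — dominates Opt5.
Opt4: corrosion resistance 3≥1, density 7.6≤11.3, cost 7≤62 — dominates Opt5.
Opt6: corrosion resistance 6≥1, density 8.5≤11.3, cost 3≤62 — dominates Opt5.
Others (Opt1, Opt2, Opt7) are each worse than Opt5 on at least one objective.

Opt3, Opt4, Opt6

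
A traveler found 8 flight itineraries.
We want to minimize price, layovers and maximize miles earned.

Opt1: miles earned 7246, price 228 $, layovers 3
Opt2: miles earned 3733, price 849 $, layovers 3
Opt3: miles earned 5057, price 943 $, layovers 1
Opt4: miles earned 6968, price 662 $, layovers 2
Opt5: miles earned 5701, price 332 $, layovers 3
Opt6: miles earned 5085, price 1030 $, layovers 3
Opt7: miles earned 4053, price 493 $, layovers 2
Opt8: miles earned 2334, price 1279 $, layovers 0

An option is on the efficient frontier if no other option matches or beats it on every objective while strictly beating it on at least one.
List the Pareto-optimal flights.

Opt1, Opt3, Opt4, Opt7, Opt8

Opt1: not dominated (best miles earned).
Opt2: dominated by Opt1 (miles earned 7246≥3733, price 228≤849, layovers 3≤3).
Opt3: not dominated.
Opt4: not dominated.
Opt5: dominated by Opt1 (miles earned 7246≥5701, price 228≤332, layovers 3≤3).
Opt6: dominated by Opt1 (miles earned 7246≥5085, price 228≤1030, layovers 3≤3).
Opt7: not dominated.
Opt8: not dominated (best layovers).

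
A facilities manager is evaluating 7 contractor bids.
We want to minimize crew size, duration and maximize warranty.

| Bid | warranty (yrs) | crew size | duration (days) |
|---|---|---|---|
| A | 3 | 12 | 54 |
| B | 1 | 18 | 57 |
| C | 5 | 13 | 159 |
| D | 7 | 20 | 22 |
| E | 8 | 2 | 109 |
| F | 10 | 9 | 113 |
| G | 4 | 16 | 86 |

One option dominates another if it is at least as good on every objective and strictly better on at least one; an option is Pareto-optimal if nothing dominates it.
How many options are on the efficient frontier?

5

A: not dominated.
B: dominated by A (warranty 3≥1, crew size 12≤18, duration 54≤57).
C: dominated by E (warranty 8≥5, crew size 2≤13, duration 109≤159).
D: not dominated (best duration).
E: not dominated (best crew size).
F: not dominated (best warranty).
G: not dominated.
Pareto-optimal: A, D, E, F, G → 5.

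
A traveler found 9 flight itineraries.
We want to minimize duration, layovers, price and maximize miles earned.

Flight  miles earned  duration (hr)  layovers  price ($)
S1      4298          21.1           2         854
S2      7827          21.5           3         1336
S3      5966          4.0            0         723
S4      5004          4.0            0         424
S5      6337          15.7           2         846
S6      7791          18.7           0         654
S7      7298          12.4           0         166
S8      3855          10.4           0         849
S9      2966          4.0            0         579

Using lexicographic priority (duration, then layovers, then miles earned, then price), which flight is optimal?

S3

First minimize duration: best is 4.0, kept {S3, S4, S9}.
Then minimize layovers: best is 0, kept {S3, S4, S9}.
Then maximize miles earned: best is 5966, kept {S3}.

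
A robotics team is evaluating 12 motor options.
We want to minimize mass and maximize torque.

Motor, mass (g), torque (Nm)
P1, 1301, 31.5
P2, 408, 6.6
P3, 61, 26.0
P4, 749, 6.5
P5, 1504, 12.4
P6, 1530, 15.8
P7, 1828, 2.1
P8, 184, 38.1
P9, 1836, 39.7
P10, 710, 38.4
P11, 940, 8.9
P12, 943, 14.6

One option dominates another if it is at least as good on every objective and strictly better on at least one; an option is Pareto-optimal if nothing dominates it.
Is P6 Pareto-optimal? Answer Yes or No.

P1 vs P6: mass 1301≤1530, torque 31.5≥15.8 — P1 is at least as good on every objective and strictly better on at least one, so P1 dominates P6.

No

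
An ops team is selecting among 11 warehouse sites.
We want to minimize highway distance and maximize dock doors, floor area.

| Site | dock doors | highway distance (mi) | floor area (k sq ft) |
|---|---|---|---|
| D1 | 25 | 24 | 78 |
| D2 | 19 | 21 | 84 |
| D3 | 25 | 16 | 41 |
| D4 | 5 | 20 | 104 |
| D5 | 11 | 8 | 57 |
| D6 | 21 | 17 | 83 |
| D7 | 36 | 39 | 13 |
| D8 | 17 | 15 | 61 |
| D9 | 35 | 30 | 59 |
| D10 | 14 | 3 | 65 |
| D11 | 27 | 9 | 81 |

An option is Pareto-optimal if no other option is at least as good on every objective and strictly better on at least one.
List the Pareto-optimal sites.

D2, D4, D6, D7, D9, D10, D11

D1: dominated by D11 (dock doors 27≥25, highway distance 9≤24, floor area 81≥78).
D2: not dominated.
D3: dominated by D11 (dock doors 27≥25, highway distance 9≤16, floor area 81≥41).
D4: not dominated (best floor area).
D5: dominated by D10 (dock doors 14≥11, highway distance 3≤8, floor area 65≥57).
D6: not dominated.
D7: not dominated (best dock doors).
D8: dominated by D11 (dock doors 27≥17, highway distance 9≤15, floor area 81≥61).
D9: not dominated.
D10: not dominated (best highway distance).
D11: not dominated.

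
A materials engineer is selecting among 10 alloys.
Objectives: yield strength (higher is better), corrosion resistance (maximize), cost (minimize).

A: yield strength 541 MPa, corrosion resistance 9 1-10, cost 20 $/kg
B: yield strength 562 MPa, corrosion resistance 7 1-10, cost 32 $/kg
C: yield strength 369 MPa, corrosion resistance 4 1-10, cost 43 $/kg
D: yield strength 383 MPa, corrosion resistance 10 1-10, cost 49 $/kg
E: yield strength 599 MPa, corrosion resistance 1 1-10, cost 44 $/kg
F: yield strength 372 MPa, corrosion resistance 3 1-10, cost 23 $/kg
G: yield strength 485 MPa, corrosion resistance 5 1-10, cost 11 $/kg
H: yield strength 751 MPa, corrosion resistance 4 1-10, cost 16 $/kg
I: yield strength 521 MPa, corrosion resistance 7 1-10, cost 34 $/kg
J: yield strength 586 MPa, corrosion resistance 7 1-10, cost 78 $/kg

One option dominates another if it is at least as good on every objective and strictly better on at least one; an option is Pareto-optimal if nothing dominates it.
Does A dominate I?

A vs I: yield strength 541≥521, corrosion resistance 9≥7, cost 20≤34 — A is at least as good on every objective with at least one strict improvement.

Yes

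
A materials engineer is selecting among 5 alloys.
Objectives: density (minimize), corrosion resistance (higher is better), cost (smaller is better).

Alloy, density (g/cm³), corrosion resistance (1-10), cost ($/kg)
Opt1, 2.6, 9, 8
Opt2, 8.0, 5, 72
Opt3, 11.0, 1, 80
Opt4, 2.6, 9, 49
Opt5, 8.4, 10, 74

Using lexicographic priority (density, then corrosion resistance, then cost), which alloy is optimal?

Opt1

First minimize density: best is 2.6, kept {Opt1, Opt4}.
Then maximize corrosion resistance: best is 9, kept {Opt1, Opt4}.
Then minimize cost: best is 8, kept {Opt1}.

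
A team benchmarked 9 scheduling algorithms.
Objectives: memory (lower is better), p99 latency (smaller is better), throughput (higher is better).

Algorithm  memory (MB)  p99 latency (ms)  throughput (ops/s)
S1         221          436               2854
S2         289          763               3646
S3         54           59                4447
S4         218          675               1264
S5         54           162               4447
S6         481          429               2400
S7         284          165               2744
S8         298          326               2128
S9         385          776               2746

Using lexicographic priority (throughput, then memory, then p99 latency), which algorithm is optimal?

S3

First maximize throughput: best is 4447, kept {S3, S5}.
Then minimize memory: best is 54, kept {S3, S5}.
Then minimize p99 latency: best is 59, kept {S3}.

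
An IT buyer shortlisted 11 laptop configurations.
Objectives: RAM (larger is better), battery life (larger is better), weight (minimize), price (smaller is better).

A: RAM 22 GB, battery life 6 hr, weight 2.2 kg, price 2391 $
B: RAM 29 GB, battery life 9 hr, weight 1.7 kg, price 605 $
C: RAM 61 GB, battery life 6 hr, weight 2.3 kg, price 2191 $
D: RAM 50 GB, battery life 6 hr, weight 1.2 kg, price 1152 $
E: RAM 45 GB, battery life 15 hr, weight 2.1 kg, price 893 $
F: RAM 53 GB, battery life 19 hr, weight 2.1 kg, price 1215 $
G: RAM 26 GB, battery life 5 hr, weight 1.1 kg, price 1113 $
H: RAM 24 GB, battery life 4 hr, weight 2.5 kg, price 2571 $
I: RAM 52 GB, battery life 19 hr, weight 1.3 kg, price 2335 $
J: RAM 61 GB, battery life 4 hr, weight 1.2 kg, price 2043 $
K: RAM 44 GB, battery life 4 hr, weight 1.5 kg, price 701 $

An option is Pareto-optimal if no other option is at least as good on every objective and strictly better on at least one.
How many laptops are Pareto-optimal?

9

A: dominated by B (RAM 29≥22, battery life 9≥6, weight 1.7≤2.2, price 605≤2391).
B: not dominated (best price).
C: not dominated.
D: not dominated.
E: not dominated.
F: not dominated.
G: not dominated (best weight).
H: dominated by B (RAM 29≥24, battery life 9≥4, weight 1.7≤2.5, price 605≤2571).
I: not dominated.
J: not dominated.
K: not dominated.
Pareto-optimal: B, C, D, E, F, G, I, J, K → 9.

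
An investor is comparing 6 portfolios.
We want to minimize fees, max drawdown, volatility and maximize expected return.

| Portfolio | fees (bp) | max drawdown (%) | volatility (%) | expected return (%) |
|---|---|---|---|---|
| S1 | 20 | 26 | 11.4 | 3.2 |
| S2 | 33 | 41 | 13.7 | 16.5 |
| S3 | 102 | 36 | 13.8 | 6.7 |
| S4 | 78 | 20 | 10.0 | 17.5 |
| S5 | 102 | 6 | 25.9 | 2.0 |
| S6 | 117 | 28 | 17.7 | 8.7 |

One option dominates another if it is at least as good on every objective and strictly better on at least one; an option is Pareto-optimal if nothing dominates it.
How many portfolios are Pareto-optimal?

4

S1: not dominated (best fees).
S2: not dominated.
S3: dominated by S4 (fees 78≤102, max drawdown 20≤36, volatility 10.0≤13.8, expected return 17.5≥6.7).
S4: not dominated (best volatility).
S5: not dominated (best max drawdown).
S6: dominated by S4 (fees 78≤117, max drawdown 20≤28, volatility 10.0≤17.7, expected return 17.5≥8.7).
Pareto-optimal: S1, S2, S4, S5 → 4.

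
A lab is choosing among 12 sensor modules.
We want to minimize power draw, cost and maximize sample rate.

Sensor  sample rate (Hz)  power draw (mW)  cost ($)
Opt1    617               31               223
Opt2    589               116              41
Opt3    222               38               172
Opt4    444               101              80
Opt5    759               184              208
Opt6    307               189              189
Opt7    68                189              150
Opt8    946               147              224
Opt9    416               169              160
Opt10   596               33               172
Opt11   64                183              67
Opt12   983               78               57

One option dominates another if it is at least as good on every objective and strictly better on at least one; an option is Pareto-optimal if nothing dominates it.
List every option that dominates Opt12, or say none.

none

Opt1: worse on sample rate (617 vs 983).
Opt2: worse on sample rate (589 vs 983).
Opt3: worse on sample rate (222 vs 983).
Opt4: worse on sample rate (444 vs 983).
Opt5: worse on sample rate (759 vs 983).
Opt6: worse on sample rate (307 vs 983).
Opt7: worse on sample rate (68 vs 983).
Opt8: worse on sample rate (946 vs 983).
Opt9: worse on sample rate (416 vs 983).
Opt10: worse on sample rate (596 vs 983).
Opt11: worse on sample rate (64 vs 983).
No option dominates Opt12.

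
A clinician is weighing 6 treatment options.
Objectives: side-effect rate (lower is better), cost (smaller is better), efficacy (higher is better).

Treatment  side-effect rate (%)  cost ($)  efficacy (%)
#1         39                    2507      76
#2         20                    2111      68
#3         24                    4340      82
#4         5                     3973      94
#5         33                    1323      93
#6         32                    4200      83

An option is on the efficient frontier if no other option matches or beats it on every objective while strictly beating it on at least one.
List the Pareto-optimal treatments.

#1: dominated by #5 (side-effect rate 33≤39, cost 1323≤2507, efficacy 93≥76).
#2: not dominated.
#3: dominated by #4 (side-effect rate 5≤24, cost 3973≤4340, efficacy 94≥82).
#4: not dominated (best side-effect rate).
#5: not dominated (best cost).
#6: dominated by #4 (side-effect rate 5≤32, cost 3973≤4200, efficacy 94≥83).

#2, #4, #5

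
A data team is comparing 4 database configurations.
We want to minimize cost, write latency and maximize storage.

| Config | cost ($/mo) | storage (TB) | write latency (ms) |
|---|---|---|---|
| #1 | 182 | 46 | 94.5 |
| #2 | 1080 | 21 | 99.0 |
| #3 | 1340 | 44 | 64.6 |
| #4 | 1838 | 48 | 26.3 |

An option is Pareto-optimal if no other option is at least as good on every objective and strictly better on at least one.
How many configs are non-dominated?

3

#1: not dominated (best cost).
#2: dominated by #1 (cost 182≤1080, storage 46≥21, write latency 94.5≤99.0).
#3: not dominated.
#4: not dominated (best storage).
Pareto-optimal: #1, #3, #4 → 3.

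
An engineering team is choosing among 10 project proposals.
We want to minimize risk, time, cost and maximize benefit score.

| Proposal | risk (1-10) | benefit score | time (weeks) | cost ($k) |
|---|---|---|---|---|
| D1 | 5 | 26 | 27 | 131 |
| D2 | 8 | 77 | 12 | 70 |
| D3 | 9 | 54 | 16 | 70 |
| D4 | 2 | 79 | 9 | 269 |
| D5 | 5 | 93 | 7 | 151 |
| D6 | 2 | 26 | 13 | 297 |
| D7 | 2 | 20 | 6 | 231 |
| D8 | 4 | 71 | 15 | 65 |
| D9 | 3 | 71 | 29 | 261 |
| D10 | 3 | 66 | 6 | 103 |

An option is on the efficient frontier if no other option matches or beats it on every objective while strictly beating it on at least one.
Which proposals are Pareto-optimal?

D1: dominated by D8 (risk 4≤5, benefit score 71≥26, time 15≤27, cost 65≤131).
D2: not dominated.
D3: dominated by D2 (risk 8≤9, benefit score 77≥54, time 12≤16, cost 70≤70).
D4: not dominated.
D5: not dominated (best benefit score).
D6: dominated by D4 (risk 2≤2, benefit score 79≥26, time 9≤13, cost 269≤297).
D7: not dominated.
D8: not dominated (best cost).
D9: not dominated.
D10: not dominated.

D2, D4, D5, D7, D8, D9, D10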